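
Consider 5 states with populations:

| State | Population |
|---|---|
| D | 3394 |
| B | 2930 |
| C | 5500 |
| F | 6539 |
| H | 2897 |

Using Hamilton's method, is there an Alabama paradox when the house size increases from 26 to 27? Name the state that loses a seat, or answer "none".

At 26 seats: D 4, B 4, C 7, F 8, H 3.
At 27 seats: D 4, B 4, C 7, F 8, H 4.
No state's allocation decreased.

none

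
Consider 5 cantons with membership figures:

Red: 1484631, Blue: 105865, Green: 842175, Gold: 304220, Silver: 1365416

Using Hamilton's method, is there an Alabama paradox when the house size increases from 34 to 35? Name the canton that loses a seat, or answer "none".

Gold

At 34 seats: Red 12, Blue 1, Green 7, Gold 3, Silver 11.
At 35 seats: Red 13, Blue 1, Green 7, Gold 2, Silver 12.
Gold drops from 3 to 2.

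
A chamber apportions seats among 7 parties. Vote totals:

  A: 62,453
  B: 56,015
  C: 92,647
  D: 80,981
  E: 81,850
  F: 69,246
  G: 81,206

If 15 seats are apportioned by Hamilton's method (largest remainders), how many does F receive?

Total 524398; standard divisor 524398/15 ≈ 34959.867.
Standard quotas: A 1.7864, B 1.6023, C 2.6501, D 2.3164, E 2.3413, F 1.9807, G 2.3228.
Lower quotas: A 1, B 1, C 2, D 2, E 2, F 1, G 2 (sum 11, leaving 4 seats).
Remainders in descending order: F 0.9807, A 0.7864, C 0.6501, B 0.6023, E 0.3413, G 0.3228, D 0.3164.
The surplus seats go to F, A, C, B.
F receives 2.

2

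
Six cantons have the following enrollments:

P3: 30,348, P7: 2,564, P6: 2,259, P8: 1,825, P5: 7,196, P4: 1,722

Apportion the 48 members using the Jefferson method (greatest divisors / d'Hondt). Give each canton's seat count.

P3=33, P7=2, P6=2, P8=2, P5=8, P4=1

Standard divisor 45914/48 ≈ 956.542; standard quotas: P3 31.727, P7 2.680, P6 2.362, P8 1.908, P5 7.523, P4 1.800.
Rounding down gives 31, 2, 2, 1, 7, 1 = 44 seats, so the divisor must be adjusted.
With modified divisor 896: modified quotas P3 33.871, P7 2.862, P6 2.521, P8 2.037, P5 8.031, P4 1.922.
Rounding down: P3 33, P7 2, P6 2, P8 2, P5 8, P4 1 (total 48).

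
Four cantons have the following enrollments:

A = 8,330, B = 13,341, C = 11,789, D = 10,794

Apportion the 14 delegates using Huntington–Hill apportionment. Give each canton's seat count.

A=3; B=4; C=4; D=3

With divisor 3258: modified quotas A 2.557, B 4.095, C 3.618, D 3.313.
Geometric-mean thresholds: A √(2·3)=2.449, B √(4·5)=4.472, C √(3·4)=3.464, D √(3·4)=3.464.
Each quota rounded against its threshold gives A 3, B 4, C 4, D 3 (total 14).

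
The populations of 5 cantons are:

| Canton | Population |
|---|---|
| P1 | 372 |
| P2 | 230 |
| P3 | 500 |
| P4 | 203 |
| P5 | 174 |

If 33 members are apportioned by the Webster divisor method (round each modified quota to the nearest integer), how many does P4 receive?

Standard divisor 1479/33 ≈ 44.818; standard quotas: P1 8.300, P2 5.132, P3 11.156, P4 4.529, P5 3.882.
Rounding to the nearest integer gives P1 8, P2 5, P3 11, P4 5, P5 4 — total 33, matching the house size, so no adjustment is needed.
P4 receives 5.

5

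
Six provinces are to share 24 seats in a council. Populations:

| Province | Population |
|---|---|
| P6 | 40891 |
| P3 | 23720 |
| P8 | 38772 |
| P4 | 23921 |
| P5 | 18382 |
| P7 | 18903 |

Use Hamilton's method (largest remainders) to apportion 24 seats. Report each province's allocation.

Standard divisor: 164589 ÷ 24 ≈ 6857.875.
Standard quotas: P6 5.9626, P3 3.4588, P8 5.6536, P4 3.4881, P5 2.6804, P7 2.7564.
Lower quotas: P6 5, P3 3, P8 5, P4 3, P5 2, P7 2 (sum 20, leaving 4 seats).
Remainders in descending order: P6 0.9626, P7 0.7564, P5 0.6804, P8 0.6536, P4 0.4881, P3 0.4588.
Largest remainders: P6, P7, P5, P8 receive the extra seats.

P6 6; P3 3; P8 6; P4 3; P5 3; P7 3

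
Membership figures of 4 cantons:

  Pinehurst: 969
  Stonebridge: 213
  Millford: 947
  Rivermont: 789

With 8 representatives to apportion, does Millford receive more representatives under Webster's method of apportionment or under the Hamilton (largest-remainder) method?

Webster: Pinehurst 3, Stonebridge 1, Millford 2, Rivermont 2.
Hamilton: Pinehurst 3, Stonebridge 0, Millford 3, Rivermont 2.
Millford gets 2 under Webster and 3 under Hamilton.

Hamilton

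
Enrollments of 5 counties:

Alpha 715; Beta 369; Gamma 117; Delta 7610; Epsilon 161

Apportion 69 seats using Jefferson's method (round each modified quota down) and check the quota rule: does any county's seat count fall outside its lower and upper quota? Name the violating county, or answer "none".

Standard quotas: Alpha 5.499, Beta 2.838, Gamma 0.900, Delta 58.525, Epsilon 1.238.
Jefferson allocation: Alpha 5, Beta 2, Gamma 0, Delta 61, Epsilon 1.
Delta has quota 58.525 (lower 58, upper 59) but receives 61 — outside the quota interval.

Delta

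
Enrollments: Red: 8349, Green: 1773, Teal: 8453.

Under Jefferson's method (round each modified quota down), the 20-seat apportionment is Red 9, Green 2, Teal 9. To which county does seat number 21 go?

Teal

Priority for the next seat is population ÷ (current seats + 1).
Priorities: Red 834.900, Green 591.000, Teal 845.300.
Highest priority: Teal.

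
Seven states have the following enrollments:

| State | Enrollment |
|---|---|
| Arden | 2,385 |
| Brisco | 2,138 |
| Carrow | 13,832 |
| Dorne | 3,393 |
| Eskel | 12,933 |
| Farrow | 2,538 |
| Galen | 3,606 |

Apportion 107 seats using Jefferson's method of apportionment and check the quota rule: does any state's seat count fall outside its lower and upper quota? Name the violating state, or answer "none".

Standard quotas: Arden 6.251, Brisco 5.604, Carrow 36.253, Dorne 8.893, Eskel 33.897, Farrow 6.652, Galen 9.451.
Jefferson allocation: Arden 6, Brisco 5, Carrow 37, Dorne 9, Eskel 35, Farrow 6, Galen 9.
Eskel has quota 33.897 (lower 33, upper 34) but receives 35 — outside the quota interval.

Eskel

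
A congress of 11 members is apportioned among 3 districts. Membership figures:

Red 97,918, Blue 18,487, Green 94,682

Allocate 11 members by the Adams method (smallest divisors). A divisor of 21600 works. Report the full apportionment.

With modified divisor 21600: modified quotas Red 4.533, Blue 0.856, Green 4.383.
Rounding up: Red 5, Blue 1, Green 5 (total 11).

Red: 5; Blue: 1; Green: 5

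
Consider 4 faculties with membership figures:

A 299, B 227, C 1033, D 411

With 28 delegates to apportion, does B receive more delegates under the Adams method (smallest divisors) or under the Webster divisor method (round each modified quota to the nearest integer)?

Adams

Adams: A 4, B 4, C 14, D 6.
Webster: A 4, B 3, C 15, D 6.
B gets 4 under Adams and 3 under Webster.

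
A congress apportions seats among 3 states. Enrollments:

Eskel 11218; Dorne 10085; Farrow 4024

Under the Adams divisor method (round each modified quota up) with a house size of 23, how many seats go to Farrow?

Standard divisor 25327/23 ≈ 1101.174; standard quotas: Eskel 10.187, Dorne 9.158, Farrow 3.654.
Rounding up gives 11, 10, 4 = 25 seats, so the divisor must be adjusted.
With modified divisor 1200: modified quotas Eskel 9.348, Dorne 8.404, Farrow 3.353.
Rounding up: Eskel 10, Dorne 9, Farrow 4 (total 23).
Farrow receives 4.

4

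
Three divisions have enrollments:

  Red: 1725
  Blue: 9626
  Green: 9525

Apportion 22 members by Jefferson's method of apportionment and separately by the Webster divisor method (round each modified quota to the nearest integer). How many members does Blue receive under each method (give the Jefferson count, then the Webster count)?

11 and 10

Jefferson: Red 1, Blue 11, Green 10.
Webster: Red 2, Blue 10, Green 10.
Blue gets 11 under Jefferson and 10 under Webster.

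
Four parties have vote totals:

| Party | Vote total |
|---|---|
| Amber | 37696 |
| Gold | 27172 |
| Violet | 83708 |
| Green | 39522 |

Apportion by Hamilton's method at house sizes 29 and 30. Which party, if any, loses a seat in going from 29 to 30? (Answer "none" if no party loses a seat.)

none

At 29 seats: Amber 6, Gold 4, Violet 13, Green 6.
At 30 seats: Amber 6, Gold 4, Violet 14, Green 6.
No party's allocation decreased.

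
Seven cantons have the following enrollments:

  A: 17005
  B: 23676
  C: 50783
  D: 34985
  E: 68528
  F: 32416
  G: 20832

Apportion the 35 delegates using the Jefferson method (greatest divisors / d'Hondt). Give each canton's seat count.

A=2; B=3; C=7; D=5; E=10; F=5; G=3

Standard divisor 248225/35 ≈ 7092.143; standard quotas: A 2.398, B 3.338, C 7.160, D 4.933, E 9.663, F 4.571, G 2.937.
Rounding down gives 2, 3, 7, 4, 9, 4, 2 = 31 seats, so the divisor must be adjusted.
With modified divisor 6400: modified quotas A 2.657, B 3.699, C 7.935, D 5.466, E 10.707, F 5.065, G 3.255.
Rounding down: A 2, B 3, C 7, D 5, E 10, F 5, G 3 (total 35).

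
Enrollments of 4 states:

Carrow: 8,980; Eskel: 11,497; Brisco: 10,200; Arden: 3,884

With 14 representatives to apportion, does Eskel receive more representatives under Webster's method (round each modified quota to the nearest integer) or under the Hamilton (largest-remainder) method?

Webster: Carrow 4, Eskel 4, Brisco 4, Arden 2.
Hamilton: Carrow 4, Eskel 5, Brisco 4, Arden 1.
Eskel gets 4 under Webster and 5 under Hamilton.

Hamilton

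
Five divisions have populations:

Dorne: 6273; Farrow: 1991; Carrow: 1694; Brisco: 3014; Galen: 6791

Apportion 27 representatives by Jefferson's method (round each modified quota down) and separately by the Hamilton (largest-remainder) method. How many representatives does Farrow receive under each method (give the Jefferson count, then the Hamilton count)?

Jefferson: Dorne 9, Farrow 2, Carrow 2, Brisco 4, Galen 10.
Hamilton: Dorne 9, Farrow 3, Carrow 2, Brisco 4, Galen 9.
Farrow gets 2 under Jefferson and 3 under Hamilton.

2 and 3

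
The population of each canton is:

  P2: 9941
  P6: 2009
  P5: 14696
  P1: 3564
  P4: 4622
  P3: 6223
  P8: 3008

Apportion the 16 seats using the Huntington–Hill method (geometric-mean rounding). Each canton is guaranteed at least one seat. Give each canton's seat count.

With divisor 2776: modified quotas P2 3.581, P6 0.724, P5 5.294, P1 1.284, P4 1.665, P3 2.242, P8 1.084.
Geometric-mean thresholds: P2 √(3·4)=3.464, P6 (min 1), P5 √(5·6)=5.477, P1 √(1·2)=1.414, P4 √(1·2)=1.414, P3 √(2·3)=2.449, P8 √(1·2)=1.414.
Each quota rounded against its threshold gives P2 4, P6 1, P5 5, P1 1, P4 2, P3 2, P8 1 (total 16).

P2=4, P6=1, P5=5, P1=1, P4=2, P3=2, P8=1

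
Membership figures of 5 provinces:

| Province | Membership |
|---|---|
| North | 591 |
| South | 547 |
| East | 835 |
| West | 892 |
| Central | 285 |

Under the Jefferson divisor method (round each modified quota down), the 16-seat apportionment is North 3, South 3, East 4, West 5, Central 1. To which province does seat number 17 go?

East

Priority for the next seat is population ÷ (current seats + 1).
Priorities: North 147.750, South 136.750, East 167.000, West 148.667, Central 142.500.
Highest priority: East.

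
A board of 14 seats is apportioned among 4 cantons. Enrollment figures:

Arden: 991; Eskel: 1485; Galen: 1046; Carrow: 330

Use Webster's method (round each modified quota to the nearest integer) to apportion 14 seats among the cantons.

Arden 4, Eskel 5, Galen 4, Carrow 1

Standard divisor 3852/14 ≈ 275.143; standard quotas: Arden 3.602, Eskel 5.397, Galen 3.802, Carrow 1.199.
Rounding to the nearest integer gives Arden 4, Eskel 5, Galen 4, Carrow 1 — total 14, matching the house size, so no adjustment is needed.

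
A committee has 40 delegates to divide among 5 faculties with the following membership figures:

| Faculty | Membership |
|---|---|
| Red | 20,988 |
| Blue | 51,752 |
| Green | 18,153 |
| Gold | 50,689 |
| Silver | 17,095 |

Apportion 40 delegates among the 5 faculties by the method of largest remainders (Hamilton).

Total 158677; standard divisor 158677/40 ≈ 3966.925.
Standard quotas: Red 5.2907, Blue 13.0459, Green 4.5761, Gold 12.7779, Silver 4.3094.
Lower quotas: Red 5, Blue 13, Green 4, Gold 12, Silver 4 (sum 38, leaving 2 seats).
Remainders in descending order: Gold 0.7779, Green 0.5761, Silver 0.3094, Red 0.2907, Blue 0.0459.
The surplus seats go to Gold, Green.

Red: 5, Blue: 13, Green: 5, Gold: 13, Silver: 4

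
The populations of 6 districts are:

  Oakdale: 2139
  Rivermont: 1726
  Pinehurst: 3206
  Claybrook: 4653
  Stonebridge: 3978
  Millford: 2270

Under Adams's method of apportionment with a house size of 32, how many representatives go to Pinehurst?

6

Standard divisor 17972/32 ≈ 561.625; standard quotas: Oakdale 3.809, Rivermont 3.073, Pinehurst 5.708, Claybrook 8.285, Stonebridge 7.083, Millford 4.042.
Rounding up gives 4, 4, 6, 9, 8, 5 = 36 seats, so the divisor must be adjusted.
With modified divisor 600: modified quotas Oakdale 3.565, Rivermont 2.877, Pinehurst 5.343, Claybrook 7.755, Stonebridge 6.630, Millford 3.783.
Rounding up: Oakdale 4, Rivermont 3, Pinehurst 6, Claybrook 8, Stonebridge 7, Millford 4 (total 32).
Pinehurst receives 6.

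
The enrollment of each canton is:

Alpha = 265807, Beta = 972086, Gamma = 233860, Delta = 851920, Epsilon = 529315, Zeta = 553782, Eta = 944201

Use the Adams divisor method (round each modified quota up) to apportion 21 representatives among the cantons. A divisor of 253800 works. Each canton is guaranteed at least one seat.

With modified divisor 253800: modified quotas Alpha 1.047, Beta 3.830, Gamma 0.921, Delta 3.357, Epsilon 2.086, Zeta 2.182, Eta 3.720.
Rounding up: Alpha 2, Beta 4, Gamma 1, Delta 4, Epsilon 3, Zeta 3, Eta 4 (total 21).

Alpha 2, Beta 4, Gamma 1, Delta 4, Epsilon 3, Zeta 3, Eta 4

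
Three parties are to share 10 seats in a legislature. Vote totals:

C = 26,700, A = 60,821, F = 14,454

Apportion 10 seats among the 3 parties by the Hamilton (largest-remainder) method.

C 3, A 6, F 1

Standard divisor: 101975 ÷ 10 ≈ 10197.5.
Standard quotas: C 2.6183, A 5.9643, F 1.4174.
Lower quotas: C 2, A 5, F 1 (sum 8, leaving 2 seats).
Remainders in descending order: A 0.9643, C 0.6183, F 0.4174.
Largest remainders: A, C receive the extra seats.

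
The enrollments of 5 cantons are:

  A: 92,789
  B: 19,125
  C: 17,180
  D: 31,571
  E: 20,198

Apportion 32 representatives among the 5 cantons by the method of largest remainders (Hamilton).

A 16, B 3, C 3, D 6, E 4

Standard divisor: 180863 ÷ 32 ≈ 5651.969.
Standard quotas: A 16.4171, B 3.3838, C 3.0396, D 5.5858, E 3.5736.
Lower quotas: A 16, B 3, C 3, D 5, E 3 (sum 30, leaving 2 seats).
Remainders in descending order: D 0.5858, E 0.5736, A 0.4171, B 0.3838, C 0.0396.
The surplus seats go to D, E.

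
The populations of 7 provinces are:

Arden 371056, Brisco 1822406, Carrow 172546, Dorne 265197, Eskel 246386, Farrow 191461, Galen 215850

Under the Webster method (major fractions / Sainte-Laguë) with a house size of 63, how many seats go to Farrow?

Standard divisor 3284902/63 ≈ 52141.302; standard quotas: Arden 7.116, Brisco 34.951, Carrow 3.309, Dorne 5.086, Eskel 4.725, Farrow 3.672, Galen 4.140.
Rounding to the nearest integer gives Arden 7, Brisco 35, Carrow 3, Dorne 5, Eskel 5, Farrow 4, Galen 4 — total 63, matching the house size, so no adjustment is needed.
Farrow receives 4.

4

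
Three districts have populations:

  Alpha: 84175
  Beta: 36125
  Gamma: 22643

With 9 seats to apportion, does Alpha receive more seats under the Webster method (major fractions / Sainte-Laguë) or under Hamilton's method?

Webster: Alpha 6, Beta 2, Gamma 1.
Hamilton: Alpha 5, Beta 2, Gamma 2.
Alpha gets 6 under Webster and 5 under Hamilton.

Webster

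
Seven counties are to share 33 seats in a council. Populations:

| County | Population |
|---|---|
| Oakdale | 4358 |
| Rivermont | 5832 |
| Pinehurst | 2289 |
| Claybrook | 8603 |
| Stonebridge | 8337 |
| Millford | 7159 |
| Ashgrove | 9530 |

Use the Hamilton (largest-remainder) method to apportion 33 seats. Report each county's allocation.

Standard divisor: 46108 ÷ 33 ≈ 1397.212.
Standard quotas: Oakdale 3.1191, Rivermont 4.1740, Pinehurst 1.6383, Claybrook 6.1573, Stonebridge 5.9669, Millford 5.1238, Ashgrove 6.8207.
Lower quotas: Oakdale 3, Rivermont 4, Pinehurst 1, Claybrook 6, Stonebridge 5, Millford 5, Ashgrove 6 (sum 30, leaving 3 seats).
Remainders in descending order: Stonebridge 0.9669, Ashgrove 0.8207, Pinehurst 0.6383, Rivermont 0.1740, Claybrook 0.1573, Millford 0.1238, Oakdale 0.1191.
Largest remainders: Stonebridge, Ashgrove, Pinehurst receive the extra seats.

Oakdale: 3, Rivermont: 4, Pinehurst: 2, Claybrook: 6, Stonebridge: 6, Millford: 5, Ashgrove: 7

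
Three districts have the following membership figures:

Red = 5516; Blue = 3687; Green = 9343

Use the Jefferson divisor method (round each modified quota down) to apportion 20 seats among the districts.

Standard divisor 18546/20 ≈ 927.3; standard quotas: Red 5.948, Blue 3.976, Green 10.075.
Rounding down gives 5, 3, 10 = 18 seats, so the divisor must be adjusted.
With modified divisor 900: modified quotas Red 6.129, Blue 4.097, Green 10.381.
Rounding down: Red 6, Blue 4, Green 10 (total 20).

Red: 6; Blue: 4; Green: 10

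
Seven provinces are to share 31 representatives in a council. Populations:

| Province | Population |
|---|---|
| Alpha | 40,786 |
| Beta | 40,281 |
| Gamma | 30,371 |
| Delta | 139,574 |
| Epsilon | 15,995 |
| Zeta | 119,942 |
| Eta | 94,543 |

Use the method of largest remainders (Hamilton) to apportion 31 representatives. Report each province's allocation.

Total 481492; standard divisor 481492/31 = 15532.
Standard quotas: Alpha 2.6259, Beta 2.5934, Gamma 1.9554, Delta 8.9862, Epsilon 1.0298, Zeta 7.7223, Eta 6.0870.
Lower quotas: Alpha 2, Beta 2, Gamma 1, Delta 8, Epsilon 1, Zeta 7, Eta 6 (sum 27, leaving 4 seats).
Remainders in descending order: Delta 0.9862, Gamma 0.9554, Zeta 0.7223, Alpha 0.6259, Beta 0.5934, Eta 0.0870, Epsilon 0.0298.
Largest remainders: Delta, Gamma, Zeta, Alpha receive the extra seats.

Alpha 3, Beta 2, Gamma 2, Delta 9, Epsilon 1, Zeta 8, Eta 6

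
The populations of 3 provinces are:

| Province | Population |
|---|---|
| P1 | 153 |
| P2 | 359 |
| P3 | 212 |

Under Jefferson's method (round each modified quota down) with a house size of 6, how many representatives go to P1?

Standard divisor 724/6 ≈ 120.667; standard quotas: P1 1.268, P2 2.975, P3 1.757.
Rounding down gives 1, 2, 1 = 4 seats, so the divisor must be adjusted.
With modified divisor 100: modified quotas P1 1.530, P2 3.590, P3 2.120.
Rounding down: P1 1, P2 3, P3 2 (total 6).
P1 receives 1.

1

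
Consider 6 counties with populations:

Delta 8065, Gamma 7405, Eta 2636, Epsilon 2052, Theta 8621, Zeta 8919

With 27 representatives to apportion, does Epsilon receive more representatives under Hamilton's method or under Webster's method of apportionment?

Hamilton

Hamilton: Delta 6, Gamma 5, Eta 2, Epsilon 2, Theta 6, Zeta 6.
Webster: Delta 6, Gamma 5, Eta 2, Epsilon 1, Theta 6, Zeta 7.
Epsilon gets 2 under Hamilton and 1 under Webster.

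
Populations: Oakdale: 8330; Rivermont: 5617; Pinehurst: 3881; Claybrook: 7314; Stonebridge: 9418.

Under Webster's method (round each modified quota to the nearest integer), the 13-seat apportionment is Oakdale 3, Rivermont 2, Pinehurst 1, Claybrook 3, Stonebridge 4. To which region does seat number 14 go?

Priority for the next seat is population ÷ (current seats + 0.5).
Priorities: Oakdale 2380.000, Rivermont 2246.800, Pinehurst 2587.333, Claybrook 2089.714, Stonebridge 2092.889.
Highest priority: Pinehurst.

Pinehurst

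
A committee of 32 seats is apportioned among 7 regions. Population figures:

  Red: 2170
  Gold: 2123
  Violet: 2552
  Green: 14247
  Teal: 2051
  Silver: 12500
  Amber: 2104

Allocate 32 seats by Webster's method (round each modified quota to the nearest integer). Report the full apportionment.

Red 2, Gold 2, Violet 2, Green 12, Teal 2, Silver 10, Amber 2

Standard divisor 37747/32 ≈ 1179.594; standard quotas: Red 1.840, Gold 1.800, Violet 2.163, Green 12.078, Teal 1.739, Silver 10.597, Amber 1.784.
Rounding to the nearest integer gives 2, 2, 2, 12, 2, 11, 2 = 33 seats, so the divisor must be adjusted.
With modified divisor 1200: modified quotas Red 1.808, Gold 1.769, Violet 2.127, Green 11.873, Teal 1.709, Silver 10.417, Amber 1.753.
Rounding to the nearest integer: Red 2, Gold 2, Violet 2, Green 12, Teal 2, Silver 10, Amber 2 (total 32).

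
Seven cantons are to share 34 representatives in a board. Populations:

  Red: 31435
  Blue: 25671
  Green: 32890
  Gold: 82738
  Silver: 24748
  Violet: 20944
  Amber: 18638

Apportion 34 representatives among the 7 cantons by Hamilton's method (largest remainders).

Red 4, Blue 4, Green 5, Gold 12, Silver 3, Violet 3, Amber 3

Total 237064; standard divisor 237064/34 ≈ 6972.471.
Standard quotas: Red 4.5084, Blue 3.6818, Green 4.7171, Gold 11.8664, Silver 3.5494, Violet 3.0038, Amber 2.6731.
Lower quotas: Red 4, Blue 3, Green 4, Gold 11, Silver 3, Violet 3, Amber 2 (sum 30, leaving 4 seats).
Remainders in descending order: Gold 0.8664, Green 0.7171, Blue 0.6818, Amber 0.6731, Silver 0.5494, Red 0.5084, Violet 0.0038.
Largest remainders: Gold, Green, Blue, Amber receive the extra seats.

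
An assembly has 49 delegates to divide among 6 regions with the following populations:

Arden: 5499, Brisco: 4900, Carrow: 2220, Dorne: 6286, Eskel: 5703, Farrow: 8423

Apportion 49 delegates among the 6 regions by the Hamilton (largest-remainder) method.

Arden: 8, Brisco: 7, Carrow: 3, Dorne: 9, Eskel: 9, Farrow: 13

Total 33031; standard divisor 33031/49 ≈ 674.102.
Standard quotas: Arden 8.1575, Brisco 7.2689, Carrow 3.2933, Dorne 9.3250, Eskel 8.4601, Farrow 12.4951.
Lower quotas: Arden 8, Brisco 7, Carrow 3, Dorne 9, Eskel 8, Farrow 12 (sum 47, leaving 2 seats).
Remainders in descending order: Farrow 0.4951, Eskel 0.4601, Dorne 0.3250, Carrow 0.2933, Brisco 0.2689, Arden 0.1575.
Largest remainders: Farrow, Eskel receive the extra seats.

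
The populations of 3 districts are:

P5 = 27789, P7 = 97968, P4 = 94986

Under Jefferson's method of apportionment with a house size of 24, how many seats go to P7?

Standard divisor 220743/24 ≈ 9197.625; standard quotas: P5 3.021, P7 10.651, P4 10.327.
Rounding down gives 3, 10, 10 = 23 seats, so the divisor must be adjusted.
With modified divisor 8800: modified quotas P5 3.158, P7 11.133, P4 10.794.
Rounding down: P5 3, P7 11, P4 10 (total 24).
P7 receives 11.

11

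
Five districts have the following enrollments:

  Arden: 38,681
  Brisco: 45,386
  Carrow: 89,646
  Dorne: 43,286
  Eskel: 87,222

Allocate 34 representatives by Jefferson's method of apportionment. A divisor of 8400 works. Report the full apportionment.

Arden 4, Brisco 5, Carrow 10, Dorne 5, Eskel 10

With modified divisor 8400: modified quotas Arden 4.605, Brisco 5.403, Carrow 10.672, Dorne 5.153, Eskel 10.384.
Rounding down: Arden 4, Brisco 5, Carrow 10, Dorne 5, Eskel 10 (total 34).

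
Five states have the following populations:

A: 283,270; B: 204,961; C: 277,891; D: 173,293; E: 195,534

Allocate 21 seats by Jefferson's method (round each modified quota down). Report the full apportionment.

A 5; B 4; C 5; D 3; E 4

Standard divisor 1134949/21 ≈ 54045.19; standard quotas: A 5.241, B 3.792, C 5.142, D 3.206, E 3.618.
Rounding down gives 5, 3, 5, 3, 3 = 19 seats, so the divisor must be adjusted.
With modified divisor 48000: modified quotas A 5.901, B 4.270, C 5.789, D 3.610, E 4.074.
Rounding down: A 5, B 4, C 5, D 3, E 4 (total 21).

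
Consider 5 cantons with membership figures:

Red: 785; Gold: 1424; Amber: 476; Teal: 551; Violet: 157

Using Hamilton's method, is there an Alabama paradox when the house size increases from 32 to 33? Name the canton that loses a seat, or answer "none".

Violet

At 32 seats: Red 7, Gold 13, Amber 5, Teal 5, Violet 2.
At 33 seats: Red 8, Gold 14, Amber 5, Teal 5, Violet 1.
Violet drops from 2 to 1.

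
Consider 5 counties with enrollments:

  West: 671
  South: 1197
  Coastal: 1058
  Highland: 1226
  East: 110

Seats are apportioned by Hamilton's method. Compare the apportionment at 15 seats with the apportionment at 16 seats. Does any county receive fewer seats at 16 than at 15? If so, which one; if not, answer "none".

At 15 seats: West 2, South 4, Coastal 4, Highland 4, East 1.
At 16 seats: West 3, South 4, Coastal 4, Highland 5, East 0.
East drops from 1 to 0.

East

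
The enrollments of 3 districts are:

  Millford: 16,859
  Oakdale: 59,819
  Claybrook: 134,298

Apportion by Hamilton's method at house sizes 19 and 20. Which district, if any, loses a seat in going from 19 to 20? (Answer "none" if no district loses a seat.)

At 19 seats: Millford 2, Oakdale 5, Claybrook 12.
At 20 seats: Millford 1, Oakdale 6, Claybrook 13.
Millford drops from 2 to 1.

Millford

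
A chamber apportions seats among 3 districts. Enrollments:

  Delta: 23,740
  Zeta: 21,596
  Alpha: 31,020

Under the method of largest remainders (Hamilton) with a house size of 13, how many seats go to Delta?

4

The standard divisor is 76356/13 ≈ 5873.538.
Standard quotas: Delta 4.0419, Zeta 3.6768, Alpha 5.2813.
Lower quotas: Delta 4, Zeta 3, Alpha 5 (sum 12, leaving 1 seat).
Remainders in descending order: Zeta 0.6768, Alpha 0.2813, Delta 0.0419.
The surplus seat goes to Zeta.
Delta receives 4.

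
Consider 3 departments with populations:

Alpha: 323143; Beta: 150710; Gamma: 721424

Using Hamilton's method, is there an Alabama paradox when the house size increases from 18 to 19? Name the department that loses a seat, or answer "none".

none

At 18 seats: Alpha 5, Beta 2, Gamma 11.
At 19 seats: Alpha 5, Beta 2, Gamma 12.
No department's allocation decreased.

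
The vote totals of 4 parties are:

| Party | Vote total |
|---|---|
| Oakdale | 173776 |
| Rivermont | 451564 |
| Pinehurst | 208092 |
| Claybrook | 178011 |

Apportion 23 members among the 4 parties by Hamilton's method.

Total 1011443; standard divisor 1011443/23 ≈ 43975.783.
Standard quotas: Oakdale 3.9516, Rivermont 10.2685, Pinehurst 4.7320, Claybrook 4.0479.
Lower quotas: Oakdale 3, Rivermont 10, Pinehurst 4, Claybrook 4 (sum 21, leaving 2 seats).
Remainders in descending order: Oakdale 0.9516, Pinehurst 0.7320, Rivermont 0.2685, Claybrook 0.0479.
The surplus seats go to Oakdale, Pinehurst.

Oakdale 4; Rivermont 10; Pinehurst 5; Claybrook 4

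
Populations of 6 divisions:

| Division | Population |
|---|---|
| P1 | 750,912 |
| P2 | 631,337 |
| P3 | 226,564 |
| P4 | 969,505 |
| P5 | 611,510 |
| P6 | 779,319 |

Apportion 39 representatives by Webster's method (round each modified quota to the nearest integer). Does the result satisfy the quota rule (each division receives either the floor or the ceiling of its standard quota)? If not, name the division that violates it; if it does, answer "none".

none

Standard quotas: P1 7.378, P2 6.203, P3 2.226, P4 9.526, P5 6.009, P6 7.657.
Webster allocation: P1 7, P2 6, P3 2, P4 10, P5 6, P6 8.
Every allocation lies between the lower and upper quota.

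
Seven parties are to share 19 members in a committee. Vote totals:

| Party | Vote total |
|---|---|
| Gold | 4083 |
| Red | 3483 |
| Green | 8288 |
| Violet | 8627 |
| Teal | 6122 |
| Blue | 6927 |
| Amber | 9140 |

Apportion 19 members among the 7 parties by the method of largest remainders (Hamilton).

Gold: 2; Red: 1; Green: 3; Violet: 4; Teal: 2; Blue: 3; Amber: 4

Standard divisor: 46670 ÷ 19 ≈ 2456.316.
Standard quotas: Gold 1.6622, Red 1.4180, Green 3.3742, Violet 3.5122, Teal 2.4924, Blue 2.8201, Amber 3.7210.
Lower quotas: Gold 1, Red 1, Green 3, Violet 3, Teal 2, Blue 2, Amber 3 (sum 15, leaving 4 seats).
Remainders in descending order: Blue 0.8201, Amber 0.7210, Gold 0.6622, Violet 0.5122, Teal 0.4924, Red 0.4180, Green 0.3742.
Largest remainders: Blue, Amber, Gold, Violet receive the extra seats.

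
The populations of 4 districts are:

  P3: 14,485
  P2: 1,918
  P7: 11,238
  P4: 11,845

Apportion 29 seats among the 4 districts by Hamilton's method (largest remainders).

P3 11; P2 1; P7 8; P4 9

Total 39486; standard divisor 39486/29 ≈ 1361.586.
Standard quotas: P3 10.6383, P2 1.4087, P7 8.2536, P4 8.6994.
Lower quotas: P3 10, P2 1, P7 8, P4 8 (sum 27, leaving 2 seats).
Remainders in descending order: P4 0.6994, P3 0.6383, P2 0.4087, P7 0.2536.
Largest remainders: P4, P3 receive the extra seats.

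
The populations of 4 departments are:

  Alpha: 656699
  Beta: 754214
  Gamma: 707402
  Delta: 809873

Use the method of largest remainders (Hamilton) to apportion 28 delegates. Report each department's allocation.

The standard divisor is 2928188/28 ≈ 104578.143.
Standard quotas: Alpha 6.2795, Beta 7.2120, Gamma 6.7643, Delta 7.7442.
Lower quotas: Alpha 6, Beta 7, Gamma 6, Delta 7 (sum 26, leaving 2 seats).
Remainders in descending order: Gamma 0.7643, Delta 0.7442, Alpha 0.2795, Beta 0.2120.
Largest remainders: Gamma, Delta receive the extra seats.

Alpha: 6, Beta: 7, Gamma: 7, Delta: 8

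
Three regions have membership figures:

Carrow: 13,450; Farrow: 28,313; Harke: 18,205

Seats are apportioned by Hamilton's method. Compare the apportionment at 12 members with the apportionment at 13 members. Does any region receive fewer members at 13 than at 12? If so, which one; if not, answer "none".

none

At 12 seats: Carrow 3, Farrow 6, Harke 3.
At 13 seats: Carrow 3, Farrow 6, Harke 4.
No region's allocation decreased.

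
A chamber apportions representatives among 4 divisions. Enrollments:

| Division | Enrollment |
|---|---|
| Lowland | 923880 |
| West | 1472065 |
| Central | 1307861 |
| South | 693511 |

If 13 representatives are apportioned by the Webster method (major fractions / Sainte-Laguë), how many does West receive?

4

Standard divisor 4397317/13 ≈ 338255.154; standard quotas: Lowland 2.731, West 4.352, Central 3.866, South 2.050.
Rounding to the nearest integer gives Lowland 3, West 4, Central 4, South 2 — total 13, matching the house size, so no adjustment is needed.
West receives 4.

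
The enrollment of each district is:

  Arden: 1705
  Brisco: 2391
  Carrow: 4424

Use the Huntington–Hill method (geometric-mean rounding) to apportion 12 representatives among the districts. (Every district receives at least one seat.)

With divisor 693: modified quotas Arden 2.460, Brisco 3.450, Carrow 6.384.
Geometric-mean thresholds: Arden √(2·3)=2.449, Brisco √(3·4)=3.464, Carrow √(6·7)=6.481.
Each quota rounded against its threshold gives Arden 3, Brisco 3, Carrow 6 (total 12).

Arden 3, Brisco 3, Carrow 6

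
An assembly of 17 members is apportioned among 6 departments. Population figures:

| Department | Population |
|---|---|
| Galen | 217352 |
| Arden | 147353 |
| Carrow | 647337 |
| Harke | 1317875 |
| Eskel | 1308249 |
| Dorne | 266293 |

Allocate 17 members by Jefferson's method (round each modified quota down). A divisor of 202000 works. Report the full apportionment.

Galen 1, Arden 0, Carrow 3, Harke 6, Eskel 6, Dorne 1

With modified divisor 202000: modified quotas Galen 1.076, Arden 0.729, Carrow 3.205, Harke 6.524, Eskel 6.476, Dorne 1.318.
Rounding down: Galen 1, Arden 0, Carrow 3, Harke 6, Eskel 6, Dorne 1 (total 17).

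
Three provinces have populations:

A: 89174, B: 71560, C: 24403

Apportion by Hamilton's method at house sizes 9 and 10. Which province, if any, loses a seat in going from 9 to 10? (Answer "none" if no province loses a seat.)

At 9 seats: A 4, B 4, C 1.
At 10 seats: A 5, B 4, C 1.
No province's allocation decreased.

none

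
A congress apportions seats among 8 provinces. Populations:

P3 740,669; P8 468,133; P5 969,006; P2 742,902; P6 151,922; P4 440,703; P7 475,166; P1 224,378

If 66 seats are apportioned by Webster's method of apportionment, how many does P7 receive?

7

Standard divisor 4212879/66 ≈ 63831.5; standard quotas: P3 11.604, P8 7.334, P5 15.181, P2 11.638, P6 2.380, P4 6.904, P7 7.444, P1 3.515.
Rounding to the nearest integer gives P3 12, P8 7, P5 15, P2 12, P6 2, P4 7, P7 7, P1 4 — total 66, matching the house size, so no adjustment is needed.
P7 receives 7.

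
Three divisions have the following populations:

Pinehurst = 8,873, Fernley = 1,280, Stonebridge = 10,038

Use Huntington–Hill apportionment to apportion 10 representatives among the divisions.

Pinehurst 4, Fernley 1, Stonebridge 5

With divisor 2114: modified quotas Pinehurst 4.197, Fernley 0.605, Stonebridge 4.748.
Geometric-mean thresholds: Pinehurst √(4·5)=4.472, Fernley (min 1), Stonebridge √(4·5)=4.472.
Each quota rounded against its threshold gives Pinehurst 4, Fernley 1, Stonebridge 5 (total 10).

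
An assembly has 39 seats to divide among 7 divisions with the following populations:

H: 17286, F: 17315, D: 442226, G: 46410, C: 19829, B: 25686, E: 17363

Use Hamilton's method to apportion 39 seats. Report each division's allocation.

The standard divisor is 586115/39 ≈ 15028.59.
Standard quotas: H 1.1502, F 1.1521, D 29.4256, G 3.0881, C 1.3194, B 1.7091, E 1.1553.
Lower quotas: H 1, F 1, D 29, G 3, C 1, B 1, E 1 (sum 37, leaving 2 seats).
Remainders in descending order: B 0.7091, D 0.4256, C 0.3194, E 0.1553, F 0.1521, H 0.1502, G 0.0881.
Largest remainders: B, D receive the extra seats.

H: 1, F: 1, D: 30, G: 3, C: 1, B: 2, E: 1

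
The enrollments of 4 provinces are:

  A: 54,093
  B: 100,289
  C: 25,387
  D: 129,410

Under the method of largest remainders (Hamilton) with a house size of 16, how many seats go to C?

The standard divisor is 309179/16 ≈ 19323.688.
Standard quotas: A 2.7993, B 5.1900, C 1.3138, D 6.6970.
Lower quotas: A 2, B 5, C 1, D 6 (sum 14, leaving 2 seats).
Remainders in descending order: A 0.7993, D 0.6970, C 0.3138, B 0.1900.
Largest remainders: A, D receive the extra seats.
C receives 1.

1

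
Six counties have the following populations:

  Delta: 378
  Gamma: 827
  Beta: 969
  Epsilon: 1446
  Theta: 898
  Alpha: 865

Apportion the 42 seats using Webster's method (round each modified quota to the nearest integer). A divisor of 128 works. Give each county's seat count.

With modified divisor 128: modified quotas Delta 2.953, Gamma 6.461, Beta 7.570, Epsilon 11.297, Theta 7.016, Alpha 6.758.
Rounding to the nearest integer: Delta 3, Gamma 6, Beta 8, Epsilon 11, Theta 7, Alpha 7 (total 42).

Delta: 3, Gamma: 6, Beta: 8, Epsilon: 11, Theta: 7, Alpha: 7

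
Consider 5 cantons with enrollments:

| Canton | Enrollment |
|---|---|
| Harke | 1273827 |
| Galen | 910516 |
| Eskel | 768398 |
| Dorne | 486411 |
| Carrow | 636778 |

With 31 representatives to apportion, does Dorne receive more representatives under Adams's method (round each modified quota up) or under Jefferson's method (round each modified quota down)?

Adams: Harke 9, Galen 7, Eskel 6, Dorne 4, Carrow 5.
Jefferson: Harke 10, Galen 7, Eskel 6, Dorne 3, Carrow 5.
Dorne gets 4 under Adams and 3 under Jefferson.

Adams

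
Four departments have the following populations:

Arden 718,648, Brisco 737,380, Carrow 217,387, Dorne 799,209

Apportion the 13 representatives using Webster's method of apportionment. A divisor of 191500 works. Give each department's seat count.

Arden=4, Brisco=4, Carrow=1, Dorne=4

With modified divisor 191500: modified quotas Arden 3.753, Brisco 3.851, Carrow 1.135, Dorne 4.173.
Rounding to the nearest integer: Arden 4, Brisco 4, Carrow 1, Dorne 4 (total 13).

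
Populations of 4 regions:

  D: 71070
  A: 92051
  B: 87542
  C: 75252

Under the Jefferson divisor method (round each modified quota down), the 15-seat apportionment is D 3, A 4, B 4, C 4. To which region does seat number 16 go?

Priority for the next seat is population ÷ (current seats + 1).
Priorities: D 17767.500, A 18410.200, B 17508.400, C 15050.400.
Highest priority: A.

A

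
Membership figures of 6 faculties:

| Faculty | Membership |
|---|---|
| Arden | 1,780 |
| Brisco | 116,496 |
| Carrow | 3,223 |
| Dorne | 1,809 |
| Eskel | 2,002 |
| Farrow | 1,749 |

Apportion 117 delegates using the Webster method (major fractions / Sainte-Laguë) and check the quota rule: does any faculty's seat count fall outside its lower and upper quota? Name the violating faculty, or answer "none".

Brisco

Standard quotas: Arden 1.639, Brisco 107.273, Carrow 2.968, Dorne 1.666, Eskel 1.844, Farrow 1.611.
Webster allocation: Arden 2, Brisco 106, Carrow 3, Dorne 2, Eskel 2, Farrow 2.
Brisco has quota 107.273 (lower 107, upper 108) but receives 106 — outside the quota interval.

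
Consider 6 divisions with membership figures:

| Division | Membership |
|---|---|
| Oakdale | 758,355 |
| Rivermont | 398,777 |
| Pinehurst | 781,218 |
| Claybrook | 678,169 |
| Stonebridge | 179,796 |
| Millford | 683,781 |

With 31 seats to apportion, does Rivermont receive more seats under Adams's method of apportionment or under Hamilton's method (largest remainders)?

Adams

Adams: Oakdale 6, Rivermont 4, Pinehurst 7, Claybrook 6, Stonebridge 2, Millford 6.
Hamilton: Oakdale 7, Rivermont 3, Pinehurst 7, Claybrook 6, Stonebridge 2, Millford 6.
Rivermont gets 4 under Adams and 3 under Hamilton.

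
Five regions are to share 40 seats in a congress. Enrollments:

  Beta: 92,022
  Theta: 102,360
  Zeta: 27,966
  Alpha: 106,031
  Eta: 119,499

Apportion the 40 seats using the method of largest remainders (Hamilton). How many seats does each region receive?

Beta 8; Theta 9; Zeta 3; Alpha 9; Eta 11

The standard divisor is 447878/40 ≈ 11196.95.
Standard quotas: Beta 8.2185, Theta 9.1418, Zeta 2.4976, Alpha 9.4696, Eta 10.6725.
Lower quotas: Beta 8, Theta 9, Zeta 2, Alpha 9, Eta 10 (sum 38, leaving 2 seats).
Remainders in descending order: Eta 0.6725, Zeta 0.4976, Alpha 0.4696, Beta 0.2185, Theta 0.1418.
Largest remainders: Eta, Zeta receive the extra seats.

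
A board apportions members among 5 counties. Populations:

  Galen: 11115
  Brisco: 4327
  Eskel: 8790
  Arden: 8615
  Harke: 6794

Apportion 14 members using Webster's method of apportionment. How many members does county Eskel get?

3

Standard divisor 39641/14 ≈ 2831.5; standard quotas: Galen 3.925, Brisco 1.528, Eskel 3.104, Arden 3.043, Harke 2.399.
Rounding to the nearest integer gives Galen 4, Brisco 2, Eskel 3, Arden 3, Harke 2 — total 14, matching the house size, so no adjustment is needed.
Eskel receives 3.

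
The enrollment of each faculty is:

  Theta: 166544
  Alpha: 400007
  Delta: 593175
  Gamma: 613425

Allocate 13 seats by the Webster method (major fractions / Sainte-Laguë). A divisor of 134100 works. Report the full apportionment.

With modified divisor 134100: modified quotas Theta 1.242, Alpha 2.983, Delta 4.423, Gamma 4.574.
Rounding to the nearest integer: Theta 1, Alpha 3, Delta 4, Gamma 5 (total 13).

Theta: 1, Alpha: 3, Delta: 4, Gamma: 5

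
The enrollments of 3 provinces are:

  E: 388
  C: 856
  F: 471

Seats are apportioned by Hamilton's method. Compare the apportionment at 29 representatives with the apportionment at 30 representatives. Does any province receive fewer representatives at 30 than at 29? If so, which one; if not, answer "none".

At 29 seats: E 7, C 14, F 8.
At 30 seats: E 7, C 15, F 8.
No province's allocation decreased.

none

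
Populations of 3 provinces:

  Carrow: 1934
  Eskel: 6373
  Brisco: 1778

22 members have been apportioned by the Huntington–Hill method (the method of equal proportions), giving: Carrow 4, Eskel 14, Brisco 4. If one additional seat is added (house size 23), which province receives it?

Priority for the next seat is population ÷ (√(s·(s+1))).
Priorities: Carrow 432.456, Eskel 439.779, Brisco 397.573.
Highest priority: Eskel.

Eskel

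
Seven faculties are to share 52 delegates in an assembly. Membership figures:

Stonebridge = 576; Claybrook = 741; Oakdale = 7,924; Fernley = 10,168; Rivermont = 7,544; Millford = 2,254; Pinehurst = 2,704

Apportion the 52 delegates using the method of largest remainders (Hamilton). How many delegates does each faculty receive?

Stonebridge: 1; Claybrook: 1; Oakdale: 13; Fernley: 17; Rivermont: 12; Millford: 4; Pinehurst: 4

The standard divisor is 31911/52 ≈ 613.673.
Standard quotas: Stonebridge 0.9386, Claybrook 1.2075, Oakdale 12.9124, Fernley 16.5691, Rivermont 12.2932, Millford 3.6730, Pinehurst 4.4063.
Lower quotas: Stonebridge 0, Claybrook 1, Oakdale 12, Fernley 16, Rivermont 12, Millford 3, Pinehurst 4 (sum 48, leaving 4 seats).
Remainders in descending order: Stonebridge 0.9386, Oakdale 0.9124, Millford 0.6730, Fernley 0.5691, Pinehurst 0.4063, Rivermont 0.2932, Claybrook 0.2075.
Largest remainders: Stonebridge, Oakdale, Millford, Fernley receive the extra seats.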